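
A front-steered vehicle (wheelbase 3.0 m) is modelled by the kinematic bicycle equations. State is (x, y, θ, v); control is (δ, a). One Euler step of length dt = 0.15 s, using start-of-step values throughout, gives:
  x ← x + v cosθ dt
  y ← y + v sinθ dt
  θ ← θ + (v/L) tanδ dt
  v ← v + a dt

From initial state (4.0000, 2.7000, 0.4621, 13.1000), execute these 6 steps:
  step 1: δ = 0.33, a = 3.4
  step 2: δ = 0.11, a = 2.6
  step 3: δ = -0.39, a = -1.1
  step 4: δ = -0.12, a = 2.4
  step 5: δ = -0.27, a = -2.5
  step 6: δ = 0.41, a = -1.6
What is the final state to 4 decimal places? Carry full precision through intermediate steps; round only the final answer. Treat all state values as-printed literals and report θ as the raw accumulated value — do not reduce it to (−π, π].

(14.7075, 8.4763, 0.4944, 13.5800)

after step 1 (δ=0.33, a=3.4): (5.758907, 3.576054, 0.686454, 13.610000)
after step 2 (δ=0.11, a=2.6): (7.338004, 4.869953, 0.761612, 14.000000)
after step 3 (δ=-0.39, a=-1.1): (8.857826, 6.319140, 0.473874, 13.835000)
after step 4 (δ=-0.12, a=2.4): (10.704398, 7.266152, 0.390463, 14.195000)
after step 5 (δ=-0.27, a=-2.5): (12.673386, 8.076580, 0.194034, 13.820000)
after step 6 (δ=0.41, a=-1.6): (14.707485, 8.476293, 0.494364, 13.580000)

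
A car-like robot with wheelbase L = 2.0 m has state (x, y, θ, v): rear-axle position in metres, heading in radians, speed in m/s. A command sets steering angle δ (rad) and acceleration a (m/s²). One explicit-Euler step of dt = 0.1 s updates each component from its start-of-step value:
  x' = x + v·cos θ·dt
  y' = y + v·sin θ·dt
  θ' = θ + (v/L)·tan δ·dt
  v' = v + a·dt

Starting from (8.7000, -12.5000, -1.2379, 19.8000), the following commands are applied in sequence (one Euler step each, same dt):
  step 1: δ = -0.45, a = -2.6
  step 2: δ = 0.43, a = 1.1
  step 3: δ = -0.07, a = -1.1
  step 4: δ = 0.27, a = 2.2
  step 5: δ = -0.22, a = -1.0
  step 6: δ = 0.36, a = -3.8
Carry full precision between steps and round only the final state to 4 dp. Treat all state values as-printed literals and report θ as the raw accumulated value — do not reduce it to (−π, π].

after step 1 (δ=-0.45, a=-2.6): (9.347028, -14.371298, -1.716125, 19.540000)
after step 2 (δ=0.43, a=1.1): (9.064055, -16.304699, -1.268052, 19.650000)
after step 3 (δ=-0.07, a=-1.1): (9.649902, -18.180335, -1.336939, 19.540000)
after step 4 (δ=0.27, a=2.2): (10.102705, -20.081147, -1.066547, 19.760000)
after step 5 (δ=-0.22, a=-1.0): (11.057411, -21.811208, -1.287483, 19.660000)
after step 6 (δ=0.36, a=-3.8): (11.606984, -23.698832, -0.917479, 19.280000)

(11.6070, -23.6988, -0.9175, 19.2800)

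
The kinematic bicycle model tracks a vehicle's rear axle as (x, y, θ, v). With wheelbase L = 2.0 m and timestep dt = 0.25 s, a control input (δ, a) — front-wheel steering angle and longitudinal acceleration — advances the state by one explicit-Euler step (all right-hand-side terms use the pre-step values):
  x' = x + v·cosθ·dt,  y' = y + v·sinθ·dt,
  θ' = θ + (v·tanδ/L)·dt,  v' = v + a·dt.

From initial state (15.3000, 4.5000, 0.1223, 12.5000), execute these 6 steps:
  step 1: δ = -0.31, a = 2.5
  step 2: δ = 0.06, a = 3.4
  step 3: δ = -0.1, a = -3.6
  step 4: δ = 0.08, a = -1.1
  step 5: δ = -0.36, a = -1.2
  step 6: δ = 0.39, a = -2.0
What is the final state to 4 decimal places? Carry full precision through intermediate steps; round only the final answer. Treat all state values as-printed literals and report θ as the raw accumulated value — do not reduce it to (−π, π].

(32.6568, -2.2473, -0.2839, 12.0000)

after step 1 (δ=-0.31, a=2.5): (18.401658, 4.881235, -0.378212, 13.125000)
after step 2 (δ=0.06, a=3.4): (21.451011, 3.669604, -0.279656, 13.975000)
after step 3 (δ=-0.1, a=-3.6): (24.809030, 2.705242, -0.454928, 13.075000)
after step 4 (δ=0.08, a=-1.1): (27.745324, 1.268960, -0.323898, 12.800000)
after step 5 (δ=-0.36, a=-1.2): (30.778930, 0.250513, -0.926143, 12.500000)
after step 6 (δ=0.39, a=-2.0): (32.656810, -2.247324, -0.283870, 12.000000)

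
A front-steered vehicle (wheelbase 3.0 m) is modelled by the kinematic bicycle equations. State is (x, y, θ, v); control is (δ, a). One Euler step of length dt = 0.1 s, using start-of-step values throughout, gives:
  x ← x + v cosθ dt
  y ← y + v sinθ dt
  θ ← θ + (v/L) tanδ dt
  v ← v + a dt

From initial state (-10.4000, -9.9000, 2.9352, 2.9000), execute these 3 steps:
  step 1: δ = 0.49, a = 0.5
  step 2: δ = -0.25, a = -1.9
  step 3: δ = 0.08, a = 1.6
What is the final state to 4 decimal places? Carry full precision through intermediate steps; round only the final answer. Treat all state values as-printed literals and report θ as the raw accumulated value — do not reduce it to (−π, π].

after step 1 (δ=0.49, a=0.5): (-10.683845, -9.840570, 2.986761, 2.950000)
after step 2 (δ=-0.25, a=-1.9): (-10.975316, -9.795077, 2.961652, 2.760000)
after step 3 (δ=0.08, a=1.6): (-11.246860, -9.745681, 2.969028, 2.920000)

(-11.2469, -9.7457, 2.9690, 2.9200)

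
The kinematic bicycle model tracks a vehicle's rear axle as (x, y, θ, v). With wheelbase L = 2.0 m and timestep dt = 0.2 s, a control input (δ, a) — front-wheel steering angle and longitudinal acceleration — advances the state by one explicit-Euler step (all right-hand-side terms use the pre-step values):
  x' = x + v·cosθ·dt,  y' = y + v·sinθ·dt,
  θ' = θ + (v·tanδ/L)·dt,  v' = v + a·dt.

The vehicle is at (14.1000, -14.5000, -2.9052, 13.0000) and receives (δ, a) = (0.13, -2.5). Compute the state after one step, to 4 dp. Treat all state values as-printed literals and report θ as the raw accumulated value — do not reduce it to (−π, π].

(11.5723, -15.1089, -2.7352, 12.5000)

x' = 14.1000 + 13.0000·cos(-2.9052)·0.2 = 11.5723
y' = -14.5000 + 13.0000·sin(-2.9052)·0.2 = -15.1089
θ' = -2.9052 + (13.0000/2.0)·tan(0.13)·0.2 = -2.7352
v' = 13.0000 − 2.5000·0.2 = 12.5000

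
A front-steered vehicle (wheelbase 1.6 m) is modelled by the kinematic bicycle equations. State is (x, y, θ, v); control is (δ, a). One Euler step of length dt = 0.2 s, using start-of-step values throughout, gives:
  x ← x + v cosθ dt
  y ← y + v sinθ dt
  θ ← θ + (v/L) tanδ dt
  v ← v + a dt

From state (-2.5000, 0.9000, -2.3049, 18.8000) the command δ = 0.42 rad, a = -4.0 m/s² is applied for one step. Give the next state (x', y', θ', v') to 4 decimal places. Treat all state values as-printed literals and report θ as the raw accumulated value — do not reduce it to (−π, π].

x' = -2.5000 + 18.8000·cos(-2.3049)·0.2 = -5.0189
y' = 0.9000 + 18.8000·sin(-2.3049)·0.2 = -1.8915
θ' = -2.3049 + (18.8000/1.6)·tan(0.42)·0.2 = -1.2555
v' = 18.8000 − 4.0000·0.2 = 18.0000

(-5.0189, -1.8915, -1.2555, 18.0000)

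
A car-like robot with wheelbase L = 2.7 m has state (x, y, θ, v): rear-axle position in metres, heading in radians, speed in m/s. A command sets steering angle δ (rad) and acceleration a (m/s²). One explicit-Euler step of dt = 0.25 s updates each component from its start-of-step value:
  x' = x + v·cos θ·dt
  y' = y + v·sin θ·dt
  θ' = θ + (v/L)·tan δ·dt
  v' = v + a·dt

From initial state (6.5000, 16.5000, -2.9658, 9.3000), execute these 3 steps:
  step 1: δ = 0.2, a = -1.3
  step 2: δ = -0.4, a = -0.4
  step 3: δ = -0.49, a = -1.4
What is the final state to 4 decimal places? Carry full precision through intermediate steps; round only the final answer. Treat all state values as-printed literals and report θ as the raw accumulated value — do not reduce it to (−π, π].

after step 1 (δ=0.2, a=-1.3): (4.210832, 16.093384, -2.791244, 8.975000)
after step 2 (δ=-0.4, a=-0.4): (2.103383, 15.323272, -3.142593, 8.875000)
after step 3 (δ=-0.49, a=-1.4): (-0.115366, 15.325492, -3.580910, 8.525000)

(-0.1154, 15.3255, -3.5809, 8.5250)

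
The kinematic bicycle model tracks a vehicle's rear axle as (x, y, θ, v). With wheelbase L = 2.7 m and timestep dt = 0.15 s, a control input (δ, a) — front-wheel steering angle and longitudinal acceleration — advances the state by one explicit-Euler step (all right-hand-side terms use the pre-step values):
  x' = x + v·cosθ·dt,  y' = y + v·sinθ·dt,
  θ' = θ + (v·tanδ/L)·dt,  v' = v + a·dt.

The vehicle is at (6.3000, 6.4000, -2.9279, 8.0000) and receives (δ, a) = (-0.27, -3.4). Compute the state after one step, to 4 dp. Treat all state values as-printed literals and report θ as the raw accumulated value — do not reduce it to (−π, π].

(5.1273, 6.1455, -3.0509, 7.4900)

x' = 6.3000 + 8.0000·cos(-2.9279)·0.15 = 5.1273
y' = 6.4000 + 8.0000·sin(-2.9279)·0.15 = 6.1455
θ' = -2.9279 + (8.0000/2.7)·tan(-0.27)·0.15 = -3.0509
v' = 8.0000 − 3.4000·0.15 = 7.4900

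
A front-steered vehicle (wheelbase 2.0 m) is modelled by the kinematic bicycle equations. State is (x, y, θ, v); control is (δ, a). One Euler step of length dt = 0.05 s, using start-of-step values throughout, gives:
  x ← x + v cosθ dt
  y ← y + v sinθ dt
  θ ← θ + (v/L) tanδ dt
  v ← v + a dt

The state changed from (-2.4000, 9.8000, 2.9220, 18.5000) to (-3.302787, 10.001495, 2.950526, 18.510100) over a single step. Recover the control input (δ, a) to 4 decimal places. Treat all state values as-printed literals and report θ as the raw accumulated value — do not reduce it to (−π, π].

δ = 0.0616, a = 0.2020

a = (v'−v)/dt = (0.010100)/0.05 = 0.2020
Δθ = θ'−θ = 0.028526;  (v·dt/L) = 18.5000·0.05/2.0 = 0.462500
tan δ = Δθ·L/(v·dt) = 0.061678  →  δ = 0.0616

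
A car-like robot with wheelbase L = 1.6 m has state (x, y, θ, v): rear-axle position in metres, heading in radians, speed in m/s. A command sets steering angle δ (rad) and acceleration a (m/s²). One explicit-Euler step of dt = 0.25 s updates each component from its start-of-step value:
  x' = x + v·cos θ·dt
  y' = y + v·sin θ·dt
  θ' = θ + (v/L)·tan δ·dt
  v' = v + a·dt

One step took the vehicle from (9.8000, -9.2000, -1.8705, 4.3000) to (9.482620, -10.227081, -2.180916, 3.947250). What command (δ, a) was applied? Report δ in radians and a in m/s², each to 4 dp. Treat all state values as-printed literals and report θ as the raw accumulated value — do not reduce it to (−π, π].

a = (v'−v)/dt = (-0.352750)/0.25 = -1.4110
Δθ = θ'−θ = -0.310416;  (v·dt/L) = 4.3000·0.25/1.6 = 0.671875
tan δ = Δθ·L/(v·dt) = -0.462015  →  δ = -0.4328

δ = -0.4328, a = -1.4110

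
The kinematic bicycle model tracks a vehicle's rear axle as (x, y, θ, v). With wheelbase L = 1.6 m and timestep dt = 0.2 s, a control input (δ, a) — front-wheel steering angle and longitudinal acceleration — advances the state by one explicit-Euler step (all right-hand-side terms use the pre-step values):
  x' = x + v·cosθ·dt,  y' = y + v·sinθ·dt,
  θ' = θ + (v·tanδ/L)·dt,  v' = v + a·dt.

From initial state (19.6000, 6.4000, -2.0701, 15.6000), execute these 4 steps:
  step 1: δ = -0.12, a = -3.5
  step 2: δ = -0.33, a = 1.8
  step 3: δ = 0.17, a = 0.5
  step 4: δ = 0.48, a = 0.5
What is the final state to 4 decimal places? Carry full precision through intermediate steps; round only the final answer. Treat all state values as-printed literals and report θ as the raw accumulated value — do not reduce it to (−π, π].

(10.4599, -0.6944, -1.6162, 15.4600)

after step 1 (δ=-0.12, a=-3.5): (18.106099, 3.660901, -2.305230, 14.900000)
after step 2 (δ=-0.33, a=1.8): (16.109002, 1.449114, -2.943182, 15.260000)
after step 3 (δ=0.17, a=0.5): (13.116879, 0.847531, -2.615747, 15.360000)
after step 4 (δ=0.48, a=0.5): (10.459907, -0.694443, -1.616174, 15.460000)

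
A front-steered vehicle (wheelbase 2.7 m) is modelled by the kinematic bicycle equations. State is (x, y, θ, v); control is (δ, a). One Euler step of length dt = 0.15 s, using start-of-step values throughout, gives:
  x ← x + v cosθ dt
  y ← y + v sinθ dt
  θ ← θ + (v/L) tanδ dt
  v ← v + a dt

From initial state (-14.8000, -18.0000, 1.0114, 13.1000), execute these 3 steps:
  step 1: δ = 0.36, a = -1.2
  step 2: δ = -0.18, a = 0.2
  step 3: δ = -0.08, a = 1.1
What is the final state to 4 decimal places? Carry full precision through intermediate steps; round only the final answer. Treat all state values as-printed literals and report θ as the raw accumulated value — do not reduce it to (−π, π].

(-12.4264, -12.6982, 1.0970, 13.1150)

after step 1 (δ=0.36, a=-1.2): (-13.757224, -16.334514, 1.285338, 12.920000)
after step 2 (δ=-0.18, a=0.2): (-13.211488, -14.474940, 1.154724, 12.950000)
after step 3 (δ=-0.08, a=1.1): (-12.426386, -12.698167, 1.097045, 13.115000)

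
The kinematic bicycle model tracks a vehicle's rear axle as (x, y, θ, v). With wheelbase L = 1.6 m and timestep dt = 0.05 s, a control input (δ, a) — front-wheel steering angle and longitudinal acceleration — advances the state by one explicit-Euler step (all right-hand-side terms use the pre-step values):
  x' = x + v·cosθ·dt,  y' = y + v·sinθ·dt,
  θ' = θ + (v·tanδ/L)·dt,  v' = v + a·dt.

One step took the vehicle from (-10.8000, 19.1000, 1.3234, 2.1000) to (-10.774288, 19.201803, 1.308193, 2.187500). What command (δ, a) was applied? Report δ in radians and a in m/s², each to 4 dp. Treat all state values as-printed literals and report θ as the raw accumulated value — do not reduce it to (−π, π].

δ = -0.2277, a = 1.7500

a = (v'−v)/dt = (0.087500)/0.05 = 1.7500
Δθ = θ'−θ = -0.015207;  (v·dt/L) = 2.1000·0.05/1.6 = 0.065625
tan δ = Δθ·L/(v·dt) = -0.231726  →  δ = -0.2277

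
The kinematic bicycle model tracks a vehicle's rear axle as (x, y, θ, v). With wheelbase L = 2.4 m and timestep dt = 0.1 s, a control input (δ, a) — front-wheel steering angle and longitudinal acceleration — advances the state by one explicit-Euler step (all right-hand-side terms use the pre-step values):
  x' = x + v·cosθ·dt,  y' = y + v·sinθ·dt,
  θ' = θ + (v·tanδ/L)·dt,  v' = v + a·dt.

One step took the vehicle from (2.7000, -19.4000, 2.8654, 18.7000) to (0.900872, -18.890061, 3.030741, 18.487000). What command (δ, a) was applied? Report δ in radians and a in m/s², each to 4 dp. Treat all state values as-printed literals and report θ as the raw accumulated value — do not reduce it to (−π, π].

δ = 0.2091, a = -2.1300

a = (v'−v)/dt = (-0.213000)/0.1 = -2.1300
Δθ = θ'−θ = 0.165341;  (v·dt/L) = 18.7000·0.1/2.4 = 0.779167
tan δ = Δθ·L/(v·dt) = 0.212202  →  δ = 0.2091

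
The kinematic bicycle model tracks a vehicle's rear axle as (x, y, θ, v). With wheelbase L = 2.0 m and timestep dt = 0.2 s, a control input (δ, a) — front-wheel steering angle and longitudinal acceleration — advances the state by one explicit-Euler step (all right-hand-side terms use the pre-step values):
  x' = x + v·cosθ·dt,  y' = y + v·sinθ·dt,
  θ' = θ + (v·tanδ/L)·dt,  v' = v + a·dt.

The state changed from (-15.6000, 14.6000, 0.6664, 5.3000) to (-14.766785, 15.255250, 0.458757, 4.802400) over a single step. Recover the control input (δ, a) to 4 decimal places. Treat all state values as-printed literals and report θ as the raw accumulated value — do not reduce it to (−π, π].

a = (v'−v)/dt = (-0.497600)/0.2 = -2.4880
Δθ = θ'−θ = -0.207643;  (v·dt/L) = 5.3000·0.2/2.0 = 0.530000
tan δ = Δθ·L/(v·dt) = -0.391779  →  δ = -0.3734

δ = -0.3734, a = -2.4880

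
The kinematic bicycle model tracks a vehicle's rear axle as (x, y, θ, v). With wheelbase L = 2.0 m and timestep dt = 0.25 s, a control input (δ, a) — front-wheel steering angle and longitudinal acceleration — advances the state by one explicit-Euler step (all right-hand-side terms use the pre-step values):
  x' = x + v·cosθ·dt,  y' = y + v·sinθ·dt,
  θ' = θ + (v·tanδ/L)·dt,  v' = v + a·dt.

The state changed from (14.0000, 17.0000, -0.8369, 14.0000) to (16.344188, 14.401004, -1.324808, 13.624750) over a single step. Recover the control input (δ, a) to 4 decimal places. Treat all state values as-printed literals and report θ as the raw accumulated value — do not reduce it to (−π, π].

a = (v'−v)/dt = (-0.375250)/0.25 = -1.5010
Δθ = θ'−θ = -0.487908;  (v·dt/L) = 14.0000·0.25/2.0 = 1.750000
tan δ = Δθ·L/(v·dt) = -0.278805  →  δ = -0.2719

δ = -0.2719, a = -1.5010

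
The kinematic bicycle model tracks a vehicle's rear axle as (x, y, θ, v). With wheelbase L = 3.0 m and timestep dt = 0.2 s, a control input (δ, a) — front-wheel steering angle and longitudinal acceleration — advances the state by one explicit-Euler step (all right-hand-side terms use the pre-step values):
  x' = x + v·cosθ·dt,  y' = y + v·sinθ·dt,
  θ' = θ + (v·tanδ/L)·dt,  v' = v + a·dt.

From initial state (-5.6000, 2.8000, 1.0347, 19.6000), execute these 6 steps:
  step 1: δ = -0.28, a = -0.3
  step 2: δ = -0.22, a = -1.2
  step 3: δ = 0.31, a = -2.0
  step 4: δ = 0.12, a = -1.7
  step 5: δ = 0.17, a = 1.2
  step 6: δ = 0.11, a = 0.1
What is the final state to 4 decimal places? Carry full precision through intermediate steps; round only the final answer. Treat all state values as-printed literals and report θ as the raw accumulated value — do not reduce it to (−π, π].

(9.5518, 19.0106, 1.2826, 18.8200)

after step 1 (δ=-0.28, a=-0.3): (-3.597727, 6.170060, 0.658962, 19.540000)
after step 2 (δ=-0.22, a=-1.2): (-0.507953, 8.562916, 0.367661, 19.300000)
after step 3 (δ=0.31, a=-2.0): (3.094086, 9.950329, 0.779816, 18.900000)
after step 4 (δ=0.12, a=-1.7): (5.781829, 12.608230, 0.931745, 18.560000)
after step 5 (δ=0.17, a=1.2): (7.995792, 15.587712, 1.144142, 18.800000)
after step 6 (δ=0.11, a=0.1): (9.551782, 19.010648, 1.282568, 18.820000)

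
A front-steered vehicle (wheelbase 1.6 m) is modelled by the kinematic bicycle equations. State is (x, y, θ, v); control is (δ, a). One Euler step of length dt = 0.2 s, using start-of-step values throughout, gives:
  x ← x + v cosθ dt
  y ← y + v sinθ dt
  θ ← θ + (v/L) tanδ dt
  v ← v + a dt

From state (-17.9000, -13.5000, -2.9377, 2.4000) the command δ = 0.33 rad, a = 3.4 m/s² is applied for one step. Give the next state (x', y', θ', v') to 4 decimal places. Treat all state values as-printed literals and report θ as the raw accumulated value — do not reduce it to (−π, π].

(-18.3701, -13.5972, -2.8349, 3.0800)

x' = -17.9000 + 2.4000·cos(-2.9377)·0.2 = -18.3701
y' = -13.5000 + 2.4000·sin(-2.9377)·0.2 = -13.5972
θ' = -2.9377 + (2.4000/1.6)·tan(0.33)·0.2 = -2.8349
v' = 2.4000 + 3.4000·0.2 = 3.0800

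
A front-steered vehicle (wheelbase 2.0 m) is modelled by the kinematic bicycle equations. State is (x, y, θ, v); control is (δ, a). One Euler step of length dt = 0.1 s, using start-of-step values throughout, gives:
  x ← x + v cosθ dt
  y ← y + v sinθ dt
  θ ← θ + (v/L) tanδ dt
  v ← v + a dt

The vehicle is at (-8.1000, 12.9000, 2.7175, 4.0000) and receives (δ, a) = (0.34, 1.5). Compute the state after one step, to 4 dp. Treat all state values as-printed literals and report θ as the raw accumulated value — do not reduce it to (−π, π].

x' = -8.1000 + 4.0000·cos(2.7175)·0.1 = -8.4646
y' = 12.9000 + 4.0000·sin(2.7175)·0.1 = 13.0646
θ' = 2.7175 + (4.0000/2.0)·tan(0.34)·0.1 = 2.7882
v' = 4.0000 + 1.5000·0.1 = 4.1500

(-8.4646, 13.0646, 2.7882, 4.1500)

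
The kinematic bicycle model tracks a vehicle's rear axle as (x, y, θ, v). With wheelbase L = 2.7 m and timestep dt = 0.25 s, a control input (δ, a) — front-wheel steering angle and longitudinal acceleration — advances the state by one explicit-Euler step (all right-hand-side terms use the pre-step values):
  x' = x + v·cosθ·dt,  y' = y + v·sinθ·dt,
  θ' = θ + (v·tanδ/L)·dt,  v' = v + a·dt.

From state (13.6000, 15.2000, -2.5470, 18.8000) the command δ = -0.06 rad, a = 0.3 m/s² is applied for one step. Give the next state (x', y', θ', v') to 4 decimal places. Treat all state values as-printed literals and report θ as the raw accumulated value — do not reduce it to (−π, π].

(9.7066, 12.5672, -2.6516, 18.8750)

x' = 13.6000 + 18.8000·cos(-2.5470)·0.25 = 9.7066
y' = 15.2000 + 18.8000·sin(-2.5470)·0.25 = 12.5672
θ' = -2.5470 + (18.8000/2.7)·tan(-0.06)·0.25 = -2.6516
v' = 18.8000 + 0.3000·0.25 = 18.8750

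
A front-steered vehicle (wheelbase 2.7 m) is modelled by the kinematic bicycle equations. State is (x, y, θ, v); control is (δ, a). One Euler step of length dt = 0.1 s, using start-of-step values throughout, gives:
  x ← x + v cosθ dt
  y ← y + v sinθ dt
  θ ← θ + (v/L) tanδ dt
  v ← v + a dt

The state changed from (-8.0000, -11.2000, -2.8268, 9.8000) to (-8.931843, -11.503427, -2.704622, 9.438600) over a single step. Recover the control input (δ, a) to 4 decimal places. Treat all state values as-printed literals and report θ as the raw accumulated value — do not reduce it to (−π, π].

δ = 0.3247, a = -3.6140

a = (v'−v)/dt = (-0.361400)/0.1 = -3.6140
Δθ = θ'−θ = 0.122178;  (v·dt/L) = 9.8000·0.1/2.7 = 0.362963
tan δ = Δθ·L/(v·dt) = 0.336613  →  δ = 0.3247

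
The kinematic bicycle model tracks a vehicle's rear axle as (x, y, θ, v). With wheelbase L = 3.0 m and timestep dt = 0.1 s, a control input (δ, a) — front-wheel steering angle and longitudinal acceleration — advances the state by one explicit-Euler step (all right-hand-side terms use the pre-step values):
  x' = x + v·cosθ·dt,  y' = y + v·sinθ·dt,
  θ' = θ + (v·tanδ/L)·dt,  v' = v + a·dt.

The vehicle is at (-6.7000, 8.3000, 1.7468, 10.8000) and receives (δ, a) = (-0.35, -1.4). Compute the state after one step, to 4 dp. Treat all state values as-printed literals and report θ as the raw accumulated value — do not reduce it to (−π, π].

(-6.8891, 9.3633, 1.6154, 10.6600)

x' = -6.7000 + 10.8000·cos(1.7468)·0.1 = -6.8891
y' = 8.3000 + 10.8000·sin(1.7468)·0.1 = 9.3633
θ' = 1.7468 + (10.8000/3.0)·tan(-0.35)·0.1 = 1.6154
v' = 10.8000 − 1.4000·0.1 = 10.6600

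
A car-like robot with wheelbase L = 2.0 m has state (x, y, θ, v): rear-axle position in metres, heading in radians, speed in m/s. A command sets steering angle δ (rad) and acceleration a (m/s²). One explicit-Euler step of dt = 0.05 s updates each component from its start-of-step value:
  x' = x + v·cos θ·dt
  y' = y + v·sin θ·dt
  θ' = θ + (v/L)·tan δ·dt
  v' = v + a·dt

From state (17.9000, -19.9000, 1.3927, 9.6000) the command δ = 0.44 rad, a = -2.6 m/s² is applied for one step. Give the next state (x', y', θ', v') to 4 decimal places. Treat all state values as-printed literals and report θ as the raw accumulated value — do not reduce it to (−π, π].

(17.9850, -19.4276, 1.5057, 9.4700)

x' = 17.9000 + 9.6000·cos(1.3927)·0.05 = 17.9850
y' = -19.9000 + 9.6000·sin(1.3927)·0.05 = -19.4276
θ' = 1.3927 + (9.6000/2.0)·tan(0.44)·0.05 = 1.5057
v' = 9.6000 − 2.6000·0.05 = 9.4700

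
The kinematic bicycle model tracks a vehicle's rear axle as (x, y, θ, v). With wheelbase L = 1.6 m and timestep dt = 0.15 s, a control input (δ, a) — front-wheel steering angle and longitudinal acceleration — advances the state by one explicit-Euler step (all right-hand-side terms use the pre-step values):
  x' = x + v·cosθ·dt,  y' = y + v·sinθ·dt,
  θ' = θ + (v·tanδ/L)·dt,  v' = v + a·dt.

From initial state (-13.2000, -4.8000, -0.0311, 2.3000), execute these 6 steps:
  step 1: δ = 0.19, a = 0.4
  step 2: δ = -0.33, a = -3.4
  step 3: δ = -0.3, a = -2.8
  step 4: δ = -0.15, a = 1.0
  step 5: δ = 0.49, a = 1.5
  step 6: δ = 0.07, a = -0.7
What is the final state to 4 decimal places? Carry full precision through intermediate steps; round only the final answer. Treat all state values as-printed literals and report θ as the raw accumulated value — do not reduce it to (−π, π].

after step 1 (δ=0.19, a=0.4): (-12.855167, -4.810728, 0.010369, 2.360000)
after step 2 (δ=-0.33, a=-3.4): (-12.501186, -4.807057, -0.065415, 1.850000)
after step 3 (δ=-0.3, a=-2.8): (-12.224279, -4.825197, -0.119065, 1.430000)
after step 4 (δ=-0.15, a=1.0): (-12.011298, -4.850676, -0.139327, 1.580000)
after step 5 (δ=0.49, a=1.5): (-11.776595, -4.883590, -0.060319, 1.805000)
after step 6 (δ=0.07, a=-0.7): (-11.506337, -4.899911, -0.048454, 1.700000)

(-11.5063, -4.8999, -0.0485, 1.7000)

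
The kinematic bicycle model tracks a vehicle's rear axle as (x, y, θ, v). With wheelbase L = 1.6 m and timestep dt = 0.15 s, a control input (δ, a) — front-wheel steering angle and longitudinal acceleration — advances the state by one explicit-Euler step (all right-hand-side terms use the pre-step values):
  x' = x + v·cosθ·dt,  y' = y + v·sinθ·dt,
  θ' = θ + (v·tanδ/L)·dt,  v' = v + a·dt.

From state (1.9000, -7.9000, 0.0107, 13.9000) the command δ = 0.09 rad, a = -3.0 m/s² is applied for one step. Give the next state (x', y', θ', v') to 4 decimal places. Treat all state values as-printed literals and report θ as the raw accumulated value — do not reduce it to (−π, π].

x' = 1.9000 + 13.9000·cos(0.0107)·0.15 = 3.9849
y' = -7.9000 + 13.9000·sin(0.0107)·0.15 = -7.8777
θ' = 0.0107 + (13.9000/1.6)·tan(0.09)·0.15 = 0.1283
v' = 13.9000 − 3.0000·0.15 = 13.4500

(3.9849, -7.8777, 0.1283, 13.4500)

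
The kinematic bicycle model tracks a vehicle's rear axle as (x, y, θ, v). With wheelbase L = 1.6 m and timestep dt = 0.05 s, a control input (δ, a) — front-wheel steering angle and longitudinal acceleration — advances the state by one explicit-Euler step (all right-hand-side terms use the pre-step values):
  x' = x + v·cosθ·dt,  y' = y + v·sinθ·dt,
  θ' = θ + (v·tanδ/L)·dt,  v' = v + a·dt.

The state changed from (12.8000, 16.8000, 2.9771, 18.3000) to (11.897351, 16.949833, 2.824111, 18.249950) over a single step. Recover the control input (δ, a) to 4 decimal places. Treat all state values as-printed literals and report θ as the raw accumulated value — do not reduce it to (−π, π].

δ = -0.2614, a = -1.0010

a = (v'−v)/dt = (-0.050050)/0.05 = -1.0010
Δθ = θ'−θ = -0.152989;  (v·dt/L) = 18.3000·0.05/1.6 = 0.571875
tan δ = Δθ·L/(v·dt) = -0.267522  →  δ = -0.2614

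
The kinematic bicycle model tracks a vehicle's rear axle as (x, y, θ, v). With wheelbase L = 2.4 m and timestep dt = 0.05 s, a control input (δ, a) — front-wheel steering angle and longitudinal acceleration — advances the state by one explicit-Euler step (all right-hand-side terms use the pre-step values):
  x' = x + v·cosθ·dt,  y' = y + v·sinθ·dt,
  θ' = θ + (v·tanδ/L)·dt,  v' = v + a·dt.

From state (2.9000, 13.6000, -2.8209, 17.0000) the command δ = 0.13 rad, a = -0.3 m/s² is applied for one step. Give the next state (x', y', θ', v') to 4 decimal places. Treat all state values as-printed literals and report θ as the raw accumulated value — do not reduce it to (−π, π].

(2.0933, 13.3321, -2.7746, 16.9850)

x' = 2.9000 + 17.0000·cos(-2.8209)·0.05 = 2.0933
y' = 13.6000 + 17.0000·sin(-2.8209)·0.05 = 13.3321
θ' = -2.8209 + (17.0000/2.4)·tan(0.13)·0.05 = -2.7746
v' = 17.0000 − 0.3000·0.05 = 16.9850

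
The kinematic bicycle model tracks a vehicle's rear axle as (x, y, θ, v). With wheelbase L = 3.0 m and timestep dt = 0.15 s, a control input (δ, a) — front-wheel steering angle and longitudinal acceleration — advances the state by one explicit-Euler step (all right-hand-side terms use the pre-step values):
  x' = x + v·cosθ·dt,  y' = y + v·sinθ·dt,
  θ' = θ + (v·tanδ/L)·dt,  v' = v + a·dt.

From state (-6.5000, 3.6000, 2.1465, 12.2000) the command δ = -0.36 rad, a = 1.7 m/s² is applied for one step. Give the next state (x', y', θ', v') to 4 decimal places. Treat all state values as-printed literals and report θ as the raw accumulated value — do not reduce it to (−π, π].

(-7.4963, 5.1350, 1.9169, 12.4550)

x' = -6.5000 + 12.2000·cos(2.1465)·0.15 = -7.4963
y' = 3.6000 + 12.2000·sin(2.1465)·0.15 = 5.1350
θ' = 2.1465 + (12.2000/3.0)·tan(-0.36)·0.15 = 1.9169
v' = 12.2000 + 1.7000·0.15 = 12.4550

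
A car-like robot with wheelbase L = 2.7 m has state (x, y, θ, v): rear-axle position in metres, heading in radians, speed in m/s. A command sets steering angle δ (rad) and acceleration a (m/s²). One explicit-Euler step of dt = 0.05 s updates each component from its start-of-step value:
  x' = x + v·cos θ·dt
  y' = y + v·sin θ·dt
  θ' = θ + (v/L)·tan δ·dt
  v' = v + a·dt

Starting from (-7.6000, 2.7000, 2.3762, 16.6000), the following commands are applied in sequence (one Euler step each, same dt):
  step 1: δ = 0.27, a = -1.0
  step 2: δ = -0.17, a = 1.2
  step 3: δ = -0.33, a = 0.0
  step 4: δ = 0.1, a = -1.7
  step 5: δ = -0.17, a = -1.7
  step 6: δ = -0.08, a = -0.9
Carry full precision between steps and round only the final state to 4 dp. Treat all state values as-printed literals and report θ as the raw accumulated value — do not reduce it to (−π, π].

after step 1 (δ=0.27, a=-1.0): (-8.198522, 3.275041, 2.461278, 16.550000)
after step 2 (δ=-0.17, a=1.2): (-8.841799, 3.795570, 2.408668, 16.610000)
after step 3 (δ=-0.33, a=0.0): (-9.459044, 4.351213, 2.303310, 16.610000)
after step 4 (δ=0.1, a=-1.7): (-10.014433, 4.968686, 2.334172, 16.525000)
after step 5 (δ=-0.17, a=-1.7): (-10.585673, 5.565657, 2.281642, 16.440000)
after step 6 (δ=-0.08, a=-0.9): (-11.122007, 6.188577, 2.257234, 16.395000)

(-11.1220, 6.1886, 2.2572, 16.3950)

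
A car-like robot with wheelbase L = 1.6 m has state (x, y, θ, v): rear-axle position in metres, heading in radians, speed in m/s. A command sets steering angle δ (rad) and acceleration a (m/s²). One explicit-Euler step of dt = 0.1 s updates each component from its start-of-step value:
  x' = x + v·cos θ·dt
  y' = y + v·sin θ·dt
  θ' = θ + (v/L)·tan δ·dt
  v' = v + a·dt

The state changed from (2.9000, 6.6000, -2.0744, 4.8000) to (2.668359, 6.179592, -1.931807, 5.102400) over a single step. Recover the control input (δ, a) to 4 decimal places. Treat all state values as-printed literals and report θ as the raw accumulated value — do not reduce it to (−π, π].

δ = 0.4437, a = 3.0240

a = (v'−v)/dt = (0.302400)/0.1 = 3.0240
Δθ = θ'−θ = 0.142593;  (v·dt/L) = 4.8000·0.1/1.6 = 0.300000
tan δ = Δθ·L/(v·dt) = 0.475310  →  δ = 0.4437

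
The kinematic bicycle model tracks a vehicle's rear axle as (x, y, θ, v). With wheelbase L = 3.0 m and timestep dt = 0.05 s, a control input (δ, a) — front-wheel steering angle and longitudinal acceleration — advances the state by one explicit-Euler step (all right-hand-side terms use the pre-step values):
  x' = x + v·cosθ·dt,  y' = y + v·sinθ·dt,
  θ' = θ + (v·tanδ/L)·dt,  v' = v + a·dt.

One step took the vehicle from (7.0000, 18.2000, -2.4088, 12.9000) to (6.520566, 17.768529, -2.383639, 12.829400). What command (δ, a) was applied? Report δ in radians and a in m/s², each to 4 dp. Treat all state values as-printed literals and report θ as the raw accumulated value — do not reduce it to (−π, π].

a = (v'−v)/dt = (-0.070600)/0.05 = -1.4120
Δθ = θ'−θ = 0.025161;  (v·dt/L) = 12.9000·0.05/3.0 = 0.215000
tan δ = Δθ·L/(v·dt) = 0.117028  →  δ = 0.1165

δ = 0.1165, a = -1.4120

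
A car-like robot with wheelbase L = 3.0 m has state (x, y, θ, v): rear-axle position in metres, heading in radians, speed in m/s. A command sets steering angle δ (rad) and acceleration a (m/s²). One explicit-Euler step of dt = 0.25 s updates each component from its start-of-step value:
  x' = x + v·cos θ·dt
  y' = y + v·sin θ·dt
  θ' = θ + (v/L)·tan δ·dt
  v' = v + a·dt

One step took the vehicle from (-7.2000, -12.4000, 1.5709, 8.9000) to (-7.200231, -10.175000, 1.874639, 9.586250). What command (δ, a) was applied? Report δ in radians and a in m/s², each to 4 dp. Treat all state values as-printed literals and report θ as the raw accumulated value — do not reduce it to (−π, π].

a = (v'−v)/dt = (0.686250)/0.25 = 2.7450
Δθ = θ'−θ = 0.303739;  (v·dt/L) = 8.9000·0.25/3.0 = 0.741667
tan δ = Δθ·L/(v·dt) = 0.409536  →  δ = 0.3887

δ = 0.3887, a = 2.7450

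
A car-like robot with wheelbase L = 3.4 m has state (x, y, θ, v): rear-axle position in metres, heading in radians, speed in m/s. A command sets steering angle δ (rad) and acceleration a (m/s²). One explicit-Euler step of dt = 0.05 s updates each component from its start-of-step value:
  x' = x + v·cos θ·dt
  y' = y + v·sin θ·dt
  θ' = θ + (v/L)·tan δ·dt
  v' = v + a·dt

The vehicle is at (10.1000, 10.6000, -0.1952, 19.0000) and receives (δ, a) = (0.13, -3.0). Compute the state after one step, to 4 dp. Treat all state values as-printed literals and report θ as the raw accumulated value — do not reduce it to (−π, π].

x' = 10.1000 + 19.0000·cos(-0.1952)·0.05 = 11.0320
y' = 10.6000 + 19.0000·sin(-0.1952)·0.05 = 10.4157
θ' = -0.1952 + (19.0000/3.4)·tan(0.13)·0.05 = -0.1587
v' = 19.0000 − 3.0000·0.05 = 18.8500

(11.0320, 10.4157, -0.1587, 18.8500)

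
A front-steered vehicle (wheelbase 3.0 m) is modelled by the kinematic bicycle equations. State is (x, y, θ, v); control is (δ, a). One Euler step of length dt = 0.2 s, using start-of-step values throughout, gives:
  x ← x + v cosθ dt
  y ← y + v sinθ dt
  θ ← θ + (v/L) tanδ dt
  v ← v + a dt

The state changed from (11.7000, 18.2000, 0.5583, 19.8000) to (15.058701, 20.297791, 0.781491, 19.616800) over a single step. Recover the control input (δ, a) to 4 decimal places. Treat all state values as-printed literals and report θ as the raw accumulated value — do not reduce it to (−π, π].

δ = 0.1675, a = -0.9160

a = (v'−v)/dt = (-0.183200)/0.2 = -0.9160
Δθ = θ'−θ = 0.223191;  (v·dt/L) = 19.8000·0.2/3.0 = 1.320000
tan δ = Δθ·L/(v·dt) = 0.169084  →  δ = 0.1675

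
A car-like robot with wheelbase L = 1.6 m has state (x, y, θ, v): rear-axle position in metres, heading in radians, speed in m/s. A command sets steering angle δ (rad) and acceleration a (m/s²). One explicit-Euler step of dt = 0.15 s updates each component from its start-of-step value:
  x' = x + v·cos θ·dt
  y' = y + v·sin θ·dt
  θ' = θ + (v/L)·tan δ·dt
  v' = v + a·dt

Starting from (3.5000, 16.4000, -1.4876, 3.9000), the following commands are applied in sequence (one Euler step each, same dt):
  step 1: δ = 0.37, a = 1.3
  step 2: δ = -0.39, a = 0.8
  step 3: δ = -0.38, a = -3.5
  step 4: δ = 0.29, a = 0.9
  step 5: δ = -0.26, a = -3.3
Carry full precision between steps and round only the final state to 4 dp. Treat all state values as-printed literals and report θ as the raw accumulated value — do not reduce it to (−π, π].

after step 1 (δ=0.37, a=1.3): (3.548614, 15.817023, -1.345788, 4.095000)
after step 2 (δ=-0.39, a=0.8): (3.685662, 15.218257, -1.503594, 4.215000)
after step 3 (δ=-0.38, a=-3.5): (3.728119, 14.587434, -1.661425, 3.690000)
after step 4 (δ=0.29, a=0.9): (3.678025, 14.036206, -1.558192, 3.825000)
after step 5 (δ=-0.26, a=-3.3): (3.685256, 13.462502, -1.653586, 3.330000)

(3.6853, 13.4625, -1.6536, 3.3300)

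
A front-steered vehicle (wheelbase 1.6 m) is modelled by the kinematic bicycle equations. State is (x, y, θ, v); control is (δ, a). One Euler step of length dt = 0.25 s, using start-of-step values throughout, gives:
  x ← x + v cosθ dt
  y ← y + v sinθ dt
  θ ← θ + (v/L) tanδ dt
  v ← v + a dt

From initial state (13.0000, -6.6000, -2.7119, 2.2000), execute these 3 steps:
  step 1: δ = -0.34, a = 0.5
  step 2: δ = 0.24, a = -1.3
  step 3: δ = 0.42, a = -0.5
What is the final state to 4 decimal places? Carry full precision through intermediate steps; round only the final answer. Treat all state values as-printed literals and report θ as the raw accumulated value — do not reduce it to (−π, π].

(11.4850, -7.1987, -2.6050, 1.8750)

after step 1 (δ=-0.34, a=0.5): (12.499998, -6.829125, -2.833497, 2.325000)
after step 2 (δ=0.24, a=-1.3): (11.946118, -7.005386, -2.744596, 2.000000)
after step 3 (δ=0.42, a=-0.5): (11.485005, -7.198711, -2.605042, 1.875000)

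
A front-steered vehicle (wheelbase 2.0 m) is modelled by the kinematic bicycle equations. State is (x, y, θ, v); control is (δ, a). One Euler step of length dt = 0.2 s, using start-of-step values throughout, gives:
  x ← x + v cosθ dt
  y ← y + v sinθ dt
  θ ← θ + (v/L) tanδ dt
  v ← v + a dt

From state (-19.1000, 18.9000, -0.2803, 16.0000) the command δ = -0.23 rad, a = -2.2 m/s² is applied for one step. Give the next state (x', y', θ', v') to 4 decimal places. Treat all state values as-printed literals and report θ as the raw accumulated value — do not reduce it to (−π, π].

(-16.0249, 18.0147, -0.6549, 15.5600)

x' = -19.1000 + 16.0000·cos(-0.2803)·0.2 = -16.0249
y' = 18.9000 + 16.0000·sin(-0.2803)·0.2 = 18.0147
θ' = -0.2803 + (16.0000/2.0)·tan(-0.23)·0.2 = -0.6549
v' = 16.0000 − 2.2000·0.2 = 15.5600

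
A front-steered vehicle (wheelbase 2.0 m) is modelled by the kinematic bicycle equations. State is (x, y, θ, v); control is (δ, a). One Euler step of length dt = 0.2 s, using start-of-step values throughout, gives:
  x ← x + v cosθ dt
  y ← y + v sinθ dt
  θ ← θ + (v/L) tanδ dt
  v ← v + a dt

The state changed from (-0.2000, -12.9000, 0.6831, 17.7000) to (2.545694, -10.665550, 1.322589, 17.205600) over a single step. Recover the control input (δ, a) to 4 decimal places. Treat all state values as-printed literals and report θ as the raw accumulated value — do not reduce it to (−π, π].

a = (v'−v)/dt = (-0.494400)/0.2 = -2.4720
Δθ = θ'−θ = 0.639489;  (v·dt/L) = 17.7000·0.2/2.0 = 1.770000
tan δ = Δθ·L/(v·dt) = 0.361293  →  δ = 0.3467

δ = 0.3467, a = -2.4720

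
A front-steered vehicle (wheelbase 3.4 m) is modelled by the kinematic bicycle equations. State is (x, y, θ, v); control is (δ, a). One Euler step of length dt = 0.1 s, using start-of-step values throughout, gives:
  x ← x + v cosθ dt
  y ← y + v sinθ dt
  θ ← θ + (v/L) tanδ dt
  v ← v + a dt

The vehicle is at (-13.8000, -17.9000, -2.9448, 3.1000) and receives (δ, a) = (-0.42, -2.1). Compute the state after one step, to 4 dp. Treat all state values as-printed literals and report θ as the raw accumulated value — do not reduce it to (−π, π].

(-14.1040, -17.9606, -2.9855, 2.8900)

x' = -13.8000 + 3.1000·cos(-2.9448)·0.1 = -14.1040
y' = -17.9000 + 3.1000·sin(-2.9448)·0.1 = -17.9606
θ' = -2.9448 + (3.1000/3.4)·tan(-0.42)·0.1 = -2.9855
v' = 3.1000 − 2.1000·0.1 = 2.8900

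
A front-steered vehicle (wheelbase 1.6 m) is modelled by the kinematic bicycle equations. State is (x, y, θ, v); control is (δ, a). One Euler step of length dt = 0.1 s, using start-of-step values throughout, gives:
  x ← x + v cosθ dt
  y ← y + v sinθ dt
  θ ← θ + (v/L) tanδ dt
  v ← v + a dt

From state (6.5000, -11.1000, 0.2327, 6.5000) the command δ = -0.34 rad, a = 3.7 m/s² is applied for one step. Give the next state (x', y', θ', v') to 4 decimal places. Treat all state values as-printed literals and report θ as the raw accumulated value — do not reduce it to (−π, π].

x' = 6.5000 + 6.5000·cos(0.2327)·0.1 = 7.1325
y' = -11.1000 + 6.5000·sin(0.2327)·0.1 = -10.9501
θ' = 0.2327 + (6.5000/1.6)·tan(-0.34)·0.1 = 0.0890
v' = 6.5000 + 3.7000·0.1 = 6.8700

(7.1325, -10.9501, 0.0890, 6.8700)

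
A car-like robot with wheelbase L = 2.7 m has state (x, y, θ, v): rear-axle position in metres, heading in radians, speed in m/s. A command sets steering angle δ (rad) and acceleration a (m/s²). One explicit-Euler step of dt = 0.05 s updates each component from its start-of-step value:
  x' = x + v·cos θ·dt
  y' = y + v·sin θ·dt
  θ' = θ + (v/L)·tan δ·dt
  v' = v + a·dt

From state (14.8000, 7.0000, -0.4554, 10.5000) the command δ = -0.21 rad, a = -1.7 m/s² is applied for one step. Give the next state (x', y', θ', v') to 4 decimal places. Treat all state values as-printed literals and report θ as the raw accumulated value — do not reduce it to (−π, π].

(15.2715, 6.7691, -0.4968, 10.4150)

x' = 14.8000 + 10.5000·cos(-0.4554)·0.05 = 15.2715
y' = 7.0000 + 10.5000·sin(-0.4554)·0.05 = 6.7691
θ' = -0.4554 + (10.5000/2.7)·tan(-0.21)·0.05 = -0.4968
v' = 10.5000 − 1.7000·0.05 = 10.4150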